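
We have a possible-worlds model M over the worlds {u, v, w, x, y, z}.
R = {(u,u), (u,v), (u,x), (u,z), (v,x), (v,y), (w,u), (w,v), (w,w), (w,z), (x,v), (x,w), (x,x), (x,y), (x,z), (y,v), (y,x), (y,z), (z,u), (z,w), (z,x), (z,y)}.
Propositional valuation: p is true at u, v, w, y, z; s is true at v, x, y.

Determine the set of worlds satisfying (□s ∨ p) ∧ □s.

Let φ = (□s ∨ p) ∧ □s. Evaluate φ at each world:
  u (successors {u, v, x, z}): φ is false.
  v (successors {x, y}): φ is true.
  w (successors {u, v, w, z}): φ is false.
  x (successors {v, w, x, y, z}): φ is false.
  y (successors {v, x, z}): φ is false.
  z (successors {u, w, x, y}): φ is false.
For instance, at z:
  At z: □s ∨ p is true, □s is false, so (□s ∨ p) ∧ □s is false.
    At z: □s is false, p is true, so □s ∨ p is true.
      At z: □s requires s at every successor {u, w, x, y}.
        s fails at u, so □s is false at z.
    At z: □s requires s at every successor {u, w, x, y}.
      s fails at u, so □s is false at z.
Satisfying worlds: {v}

v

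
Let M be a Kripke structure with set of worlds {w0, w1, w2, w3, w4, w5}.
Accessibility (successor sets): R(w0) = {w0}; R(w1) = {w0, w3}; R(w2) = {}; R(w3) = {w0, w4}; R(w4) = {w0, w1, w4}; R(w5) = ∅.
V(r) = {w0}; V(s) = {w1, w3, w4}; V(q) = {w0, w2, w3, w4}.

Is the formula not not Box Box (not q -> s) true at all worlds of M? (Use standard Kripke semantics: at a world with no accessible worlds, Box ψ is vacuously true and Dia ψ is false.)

Yes

Recall that Box ψ holds at a world iff ψ holds at every accessible world, and Dia ψ holds iff ψ holds at some accessible world.
Let φ = not not Box Box (not q -> s). Evaluate φ at each world:
  w0 (successors {w0}): φ is true.
  w1 (successors {w0, w3}): φ is true.
  w2 (successors ∅): φ is true.
  w3 (successors {w0, w4}): φ is true.
  w4 (successors {w0, w1, w4}): φ is true.
  w5 (successors ∅): φ is true.
For instance, at w4:
  At w4: not Box Box (not q -> s) is false, so not not Box Box (not q -> s) is true.
    At w4: Box Box (not q -> s) is true, so not Box Box (not q -> s) is false.
      At w4: Box Box (not q -> s) requires Box (not q -> s) at every successor {w0, w1, w4}.
        At w0: Box (not q -> s) is true.
        At w1: Box (not q -> s) is true.
        At w4: Box (not q -> s) is true.
      So Box Box (not q -> s) is true at w4.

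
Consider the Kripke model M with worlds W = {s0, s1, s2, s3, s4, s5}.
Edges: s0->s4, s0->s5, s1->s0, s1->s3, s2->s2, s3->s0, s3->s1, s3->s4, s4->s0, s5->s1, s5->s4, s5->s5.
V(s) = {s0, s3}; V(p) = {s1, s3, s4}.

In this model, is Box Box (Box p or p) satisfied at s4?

No

At s4: Box Box (Box p or p) requires Box (Box p or p) at every successor {s0}.
  Box (Box p or p) fails at s0, so Box Box (Box p or p) is false at s4.
    At s0: Box (Box p or p) requires Box p or p at every successor {s4, s5}.
      Box p or p fails at s5, so Box (Box p or p) is false at s0.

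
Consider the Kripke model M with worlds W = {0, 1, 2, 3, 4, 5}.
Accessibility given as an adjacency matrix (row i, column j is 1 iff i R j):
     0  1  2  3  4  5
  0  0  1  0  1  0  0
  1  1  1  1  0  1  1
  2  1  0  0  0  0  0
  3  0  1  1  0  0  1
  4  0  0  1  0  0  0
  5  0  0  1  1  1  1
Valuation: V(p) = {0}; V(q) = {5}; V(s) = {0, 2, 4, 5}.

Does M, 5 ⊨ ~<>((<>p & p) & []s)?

At 5: <>((<>p & p) & []s) is false, so ~<>((<>p & p) & []s) is true.
  At 5: <>((<>p & p) & []s) requires (<>p & p) & []s at some successor in {2, 3, 4, 5}.
    At 2: (<>p & p) & []s is false.
    At 3: (<>p & p) & []s is false.
    At 4: (<>p & p) & []s is false.
    At 5: (<>p & p) & []s is false.
  So <>((<>p & p) & []s) is false at 5.

Yes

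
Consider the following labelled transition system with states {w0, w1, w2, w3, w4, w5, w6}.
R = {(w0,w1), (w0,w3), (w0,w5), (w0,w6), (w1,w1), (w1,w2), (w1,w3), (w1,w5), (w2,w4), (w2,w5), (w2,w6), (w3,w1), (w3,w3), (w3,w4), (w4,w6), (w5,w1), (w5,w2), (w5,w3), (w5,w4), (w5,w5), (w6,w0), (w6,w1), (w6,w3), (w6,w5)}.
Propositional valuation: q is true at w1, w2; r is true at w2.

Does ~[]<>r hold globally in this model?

Let φ = ~[]<>r. Evaluate φ at each world:
  w0 (successors {w1, w3, w5, w6}): φ is true.
  w1 (successors {w1, w2, w3, w5}): φ is true.
  w2 (successors {w4, w5, w6}): φ is true.
  w3 (successors {w1, w3, w4}): φ is true.
  w4 (successors {w6}): φ is true.
  w5 (successors {w1, w2, w3, w4, w5}): φ is true.
  w6 (successors {w0, w1, w3, w5}): φ is true.
For instance, at w2:
  At w2: []<>r is false, so ~[]<>r is true.
    At w2: []<>r requires <>r at every successor {w4, w5, w6}.
      <>r fails at w4, so []<>r is false at w2.

Yes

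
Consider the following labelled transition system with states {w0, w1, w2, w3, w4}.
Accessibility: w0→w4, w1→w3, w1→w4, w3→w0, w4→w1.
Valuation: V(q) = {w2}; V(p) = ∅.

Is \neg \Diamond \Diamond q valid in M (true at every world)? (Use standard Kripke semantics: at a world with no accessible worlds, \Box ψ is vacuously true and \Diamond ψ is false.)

Let φ = \neg \Diamond \Diamond q. Evaluate φ at each world:
  w0 (successors {w4}): φ is true.
  w1 (successors {w3, w4}): φ is true.
  w2 (successors ∅): φ is true.
  w3 (successors {w0}): φ is true.
  w4 (successors {w1}): φ is true.
For instance, at w3:
  At w3: \Diamond \Diamond q is false, so \neg \Diamond \Diamond q is true.
    At w3: \Diamond \Diamond q requires \Diamond q at some successor in {w0}.
      At w0: \Diamond q is false.
    So \Diamond \Diamond q is false at w3.

Yes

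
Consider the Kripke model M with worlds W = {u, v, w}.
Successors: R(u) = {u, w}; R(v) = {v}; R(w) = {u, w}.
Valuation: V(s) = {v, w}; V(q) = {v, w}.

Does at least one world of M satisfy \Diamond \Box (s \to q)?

Let φ = \Diamond \Box (s \to q). Evaluate φ at each world:
  u (successors {u, w}): φ is true.
  v (successors {v}): φ is true.
  w (successors {u, w}): φ is true.
Detail at u (witness):
  At u: \Diamond \Box (s \to q) requires \Box (s \to q) at some successor in {u, w}.
    \Box (s \to q) holds at u, so \Diamond \Box (s \to q) is true at u.
      At u: \Box (s \to q) requires s \to q at every successor {u, w}.
        At u: s \to q is true.
        At w: s \to q is true.
      So \Box (s \to q) is true at u.

Yes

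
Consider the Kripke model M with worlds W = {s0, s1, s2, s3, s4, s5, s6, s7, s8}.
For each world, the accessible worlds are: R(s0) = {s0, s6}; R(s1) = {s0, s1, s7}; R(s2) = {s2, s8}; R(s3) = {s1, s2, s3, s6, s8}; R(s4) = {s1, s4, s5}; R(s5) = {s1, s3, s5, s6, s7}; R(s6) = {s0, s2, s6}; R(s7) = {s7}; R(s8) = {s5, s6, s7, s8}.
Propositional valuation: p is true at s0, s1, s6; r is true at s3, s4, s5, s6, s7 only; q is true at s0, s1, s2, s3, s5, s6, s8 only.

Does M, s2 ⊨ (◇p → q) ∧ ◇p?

At s2: ◇p → q is true, ◇p is false, so (◇p → q) ∧ ◇p is false.
  At s2: ◇p is false, q is true, so ◇p → q is true.
    At s2: ◇p requires p at some successor in {s2, s8}.
      At s2: p is false.
      At s8: p is false.
    So ◇p is false at s2.
  At s2: ◇p requires p at some successor in {s2, s8}.
    At s2: p is false.
    At s8: p is false.
  So ◇p is false at s2.

No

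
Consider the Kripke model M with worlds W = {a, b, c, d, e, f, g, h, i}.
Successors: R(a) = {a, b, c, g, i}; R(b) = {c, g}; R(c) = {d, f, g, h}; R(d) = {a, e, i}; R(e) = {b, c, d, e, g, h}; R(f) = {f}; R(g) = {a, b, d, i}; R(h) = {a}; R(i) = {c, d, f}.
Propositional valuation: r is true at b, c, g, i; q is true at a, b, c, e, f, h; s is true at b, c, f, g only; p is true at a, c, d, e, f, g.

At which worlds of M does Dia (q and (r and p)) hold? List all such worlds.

a, b, e, i

Let φ = Dia (q and (r and p)). Evaluate φ at each world:
  a (successors {a, b, c, g, i}): φ is true.
  b (successors {c, g}): φ is true.
  c (successors {d, f, g, h}): φ is false.
  d (successors {a, e, i}): φ is false.
  e (successors {b, c, d, e, g, h}): φ is true.
  f (successors {f}): φ is false.
  g (successors {a, b, d, i}): φ is false.
  h (successors {a}): φ is false.
  i (successors {c, d, f}): φ is true.
For instance, at f:
  At f: Dia (q and (r and p)) requires q and (r and p) at some successor in {f}.
    At f: q and (r and p) is false.
  So Dia (q and (r and p)) is false at f.
Satisfying worlds: {a, b, e, i}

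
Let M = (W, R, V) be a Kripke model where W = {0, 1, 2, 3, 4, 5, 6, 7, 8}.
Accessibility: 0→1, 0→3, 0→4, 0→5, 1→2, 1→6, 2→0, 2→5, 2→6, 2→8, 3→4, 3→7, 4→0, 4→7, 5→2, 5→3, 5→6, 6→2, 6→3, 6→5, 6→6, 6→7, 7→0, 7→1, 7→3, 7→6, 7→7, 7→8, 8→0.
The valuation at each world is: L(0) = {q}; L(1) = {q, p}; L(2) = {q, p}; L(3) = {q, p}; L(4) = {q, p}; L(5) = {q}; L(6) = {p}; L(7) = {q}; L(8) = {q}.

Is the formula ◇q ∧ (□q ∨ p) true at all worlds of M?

No

Let φ = ◇q ∧ (□q ∨ p). Evaluate φ at each world:
  0 (successors {1, 3, 4, 5}): φ is true.
  1 (successors {2, 6}): φ is true.
  2 (successors {0, 5, 6, 8}): φ is true.
  3 (successors {4, 7}): φ is true.
  4 (successors {0, 7}): φ is true.
  5 (successors {2, 3, 6}): φ is false.
  6 (successors {2, 3, 5, 6, 7}): φ is true.
  7 (successors {0, 1, 3, 6, 7, 8}): φ is false.
  8 (successors {0}): φ is true.
Detail at 5 (counterexample):
  At 5: ◇q is true, □q ∨ p is false, so ◇q ∧ (□q ∨ p) is false.
    At 5: ◇q requires q at some successor in {2, 3, 6}.
      q holds at 2, so ◇q is true at 5.
    At 5: □q is false, p is false, so □q ∨ p is false.
      At 5: □q requires q at every successor {2, 3, 6}.
        q fails at 6, so □q is false at 5.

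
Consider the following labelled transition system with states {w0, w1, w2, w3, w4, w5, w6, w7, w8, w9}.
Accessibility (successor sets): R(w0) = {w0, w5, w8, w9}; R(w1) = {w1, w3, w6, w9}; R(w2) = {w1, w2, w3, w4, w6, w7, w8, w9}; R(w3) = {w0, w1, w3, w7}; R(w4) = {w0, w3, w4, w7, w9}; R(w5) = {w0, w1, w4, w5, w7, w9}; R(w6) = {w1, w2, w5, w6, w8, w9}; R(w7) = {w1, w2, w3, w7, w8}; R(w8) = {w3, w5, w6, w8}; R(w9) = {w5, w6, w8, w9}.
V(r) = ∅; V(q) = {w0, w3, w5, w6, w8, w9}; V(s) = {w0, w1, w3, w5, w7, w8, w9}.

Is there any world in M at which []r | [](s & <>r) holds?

Let φ = []r | [](s & <>r). Evaluate φ at each world:
  w0 (successors {w0, w5, w8, w9}): φ is false.
  w1 (successors {w1, w3, w6, w9}): φ is false.
  w2 (successors {w1, w2, w3, w4, w6, w7, w8, w9}): φ is false.
  w3 (successors {w0, w1, w3, w7}): φ is false.
  w4 (successors {w0, w3, w4, w7, w9}): φ is false.
  w5 (successors {w0, w1, w4, w5, w7, w9}): φ is false.
  w6 (successors {w1, w2, w5, w6, w8, w9}): φ is false.
  w7 (successors {w1, w2, w3, w7, w8}): φ is false.
  w8 (successors {w3, w5, w6, w8}): φ is false.
  w9 (successors {w5, w6, w8, w9}): φ is false.
For instance, at w5:
  At w5: []r is false, [](s & <>r) is false, so []r | [](s & <>r) is false.
    At w5: []r requires r at every successor {w0, w1, w4, w5, w7, w9}.
      r fails at w0, so []r is false at w5.
    At w5: [](s & <>r) requires s & <>r at every successor {w0, w1, w4, w5, w7, w9}.
      s & <>r fails at w0, so [](s & <>r) is false at w5.

No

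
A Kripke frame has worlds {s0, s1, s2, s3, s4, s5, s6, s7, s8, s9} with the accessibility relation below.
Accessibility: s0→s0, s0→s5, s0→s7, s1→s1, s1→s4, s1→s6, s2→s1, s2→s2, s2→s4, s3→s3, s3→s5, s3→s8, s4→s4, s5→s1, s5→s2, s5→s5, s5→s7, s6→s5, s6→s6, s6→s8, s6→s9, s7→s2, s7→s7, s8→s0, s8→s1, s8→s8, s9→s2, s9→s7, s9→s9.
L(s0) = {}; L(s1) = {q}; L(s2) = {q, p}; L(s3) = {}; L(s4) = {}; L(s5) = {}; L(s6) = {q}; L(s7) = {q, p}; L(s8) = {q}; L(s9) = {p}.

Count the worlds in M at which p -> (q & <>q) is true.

Let φ = p -> (q & <>q). Evaluate φ at each world:
  s0 (successors {s0, s5, s7}): φ is true.
  s1 (successors {s1, s4, s6}): φ is true.
  s2 (successors {s1, s2, s4}): φ is true.
  s3 (successors {s3, s5, s8}): φ is true.
  s4 (successors {s4}): φ is true.
  s5 (successors {s1, s2, s5, s7}): φ is true.
  s6 (successors {s5, s6, s8, s9}): φ is true.
  s7 (successors {s2, s7}): φ is true.
  s8 (successors {s0, s1, s8}): φ is true.
  s9 (successors {s2, s7, s9}): φ is false.
For instance, at s3:
  At s3: p is false, q & <>q is false, so p -> (q & <>q) is true.
    At s3: q is false, <>q is true, so q & <>q is false.
      At s3: <>q requires q at some successor in {s3, s5, s8}.
        q holds at s8, so <>q is true at s3.
Satisfying worlds: {s0, s1, s2, s3, s4, s5, s6, s7, s8}

9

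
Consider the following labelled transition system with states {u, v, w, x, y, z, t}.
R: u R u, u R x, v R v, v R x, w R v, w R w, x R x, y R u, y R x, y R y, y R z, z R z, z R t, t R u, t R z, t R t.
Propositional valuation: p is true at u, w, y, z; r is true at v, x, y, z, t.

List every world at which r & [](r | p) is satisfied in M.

Let φ = r & [](r | p). Evaluate φ at each world:
  u (successors {u, x}): φ is false.
  v (successors {v, x}): φ is true.
  w (successors {v, w}): φ is false.
  x (successors {x}): φ is true.
  y (successors {u, x, y, z}): φ is true.
  z (successors {z, t}): φ is true.
  t (successors {u, z, t}): φ is true.
For instance, at y:
  At y: r is true, [](r | p) is true, so r & [](r | p) is true.
    At y: [](r | p) requires r | p at every successor {u, x, y, z}.
      At u: r | p is true.
      At x: r | p is true.
      At y: r | p is true.
      At z: r | p is true.
    So [](r | p) is true at y.
Satisfying worlds: {v, x, y, z, t}

v, x, y, z, t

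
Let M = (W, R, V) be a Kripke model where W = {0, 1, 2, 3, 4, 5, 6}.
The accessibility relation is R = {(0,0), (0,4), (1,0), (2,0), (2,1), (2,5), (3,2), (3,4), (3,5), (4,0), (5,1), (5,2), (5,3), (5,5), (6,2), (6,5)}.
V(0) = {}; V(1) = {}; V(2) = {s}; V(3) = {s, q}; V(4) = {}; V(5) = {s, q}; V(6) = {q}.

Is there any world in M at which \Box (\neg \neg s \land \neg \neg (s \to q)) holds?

No

Recall that \Box ψ holds at a world iff ψ holds at every accessible world, and \Diamond ψ holds iff ψ holds at some accessible world.
Let φ = \Box (\neg \neg s \land \neg \neg (s \to q)). Evaluate φ at each world:
  0 (successors {0, 4}): φ is false.
  1 (successors {0}): φ is false.
  2 (successors {0, 1, 5}): φ is false.
  3 (successors {2, 4, 5}): φ is false.
  4 (successors {0}): φ is false.
  5 (successors {1, 2, 3, 5}): φ is false.
  6 (successors {2, 5}): φ is false.
For instance, at 3:
  At 3: \Box (\neg \neg s \land \neg \neg (s \to q)) requires \neg \neg s \land \neg \neg (s \to q) at every successor {2, 4, 5}.
    \neg \neg s \land \neg \neg (s \to q) fails at 2, so \Box (\neg \neg s \land \neg \neg (s \to q)) is false at 3.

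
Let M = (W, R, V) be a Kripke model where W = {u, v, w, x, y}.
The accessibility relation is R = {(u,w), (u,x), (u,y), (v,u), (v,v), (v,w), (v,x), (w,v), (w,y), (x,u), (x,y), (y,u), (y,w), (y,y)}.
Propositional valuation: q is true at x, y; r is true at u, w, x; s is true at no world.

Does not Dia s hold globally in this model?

Yes

Recall that Dia ψ holds at a world iff ψ holds at some accessible world.
Let φ = not Dia s. Evaluate φ at each world:
  u (successors {w, x, y}): φ is true.
  v (successors {u, v, w, x}): φ is true.
  w (successors {v, y}): φ is true.
  x (successors {u, y}): φ is true.
  y (successors {u, w, y}): φ is true.
For instance, at u:
  At u: Dia s is false, so not Dia s is true.
    At u: Dia s requires s at some successor in {w, x, y}.
      At w: s is false.
      At x: s is false.
      At y: s is false.
    So Dia s is false at u.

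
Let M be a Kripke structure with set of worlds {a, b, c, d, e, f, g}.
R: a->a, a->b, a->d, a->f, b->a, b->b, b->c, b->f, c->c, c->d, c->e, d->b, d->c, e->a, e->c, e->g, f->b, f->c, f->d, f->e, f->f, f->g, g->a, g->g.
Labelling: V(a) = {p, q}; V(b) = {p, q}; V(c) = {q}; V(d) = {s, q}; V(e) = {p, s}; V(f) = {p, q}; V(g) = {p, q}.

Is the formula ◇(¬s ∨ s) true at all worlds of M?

Yes

Let φ = ◇(¬s ∨ s). Evaluate φ at each world:
  a (successors {a, b, d, f}): φ is true.
  b (successors {a, b, c, f}): φ is true.
  c (successors {c, d, e}): φ is true.
  d (successors {b, c}): φ is true.
  e (successors {a, c, g}): φ is true.
  f (successors {b, c, d, e, f, g}): φ is true.
  g (successors {a, g}): φ is true.
For instance, at d:
  At d: ◇(¬s ∨ s) requires ¬s ∨ s at some successor in {b, c}.
    ¬s ∨ s holds at b, so ◇(¬s ∨ s) is true at d.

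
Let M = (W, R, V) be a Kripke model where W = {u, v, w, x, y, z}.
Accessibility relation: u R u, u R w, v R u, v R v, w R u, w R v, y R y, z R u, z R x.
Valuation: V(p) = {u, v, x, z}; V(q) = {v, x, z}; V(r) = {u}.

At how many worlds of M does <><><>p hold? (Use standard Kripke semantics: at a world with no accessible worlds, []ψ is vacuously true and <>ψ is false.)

Let φ = <><><>p. Evaluate φ at each world:
  u (successors {u, w}): φ is true.
  v (successors {u, v}): φ is true.
  w (successors {u, v}): φ is true.
  x (successors ∅): φ is false.
  y (successors {y}): φ is false.
  z (successors {u, x}): φ is true.
For instance, at w:
  At w: <><><>p requires <><>p at some successor in {u, v}.
    <><>p holds at u, so <><><>p is true at w.
      At u: <><>p requires <>p at some successor in {u, w}.
        <>p holds at u, so <><>p is true at u.
Satisfying worlds: {u, v, w, z}

4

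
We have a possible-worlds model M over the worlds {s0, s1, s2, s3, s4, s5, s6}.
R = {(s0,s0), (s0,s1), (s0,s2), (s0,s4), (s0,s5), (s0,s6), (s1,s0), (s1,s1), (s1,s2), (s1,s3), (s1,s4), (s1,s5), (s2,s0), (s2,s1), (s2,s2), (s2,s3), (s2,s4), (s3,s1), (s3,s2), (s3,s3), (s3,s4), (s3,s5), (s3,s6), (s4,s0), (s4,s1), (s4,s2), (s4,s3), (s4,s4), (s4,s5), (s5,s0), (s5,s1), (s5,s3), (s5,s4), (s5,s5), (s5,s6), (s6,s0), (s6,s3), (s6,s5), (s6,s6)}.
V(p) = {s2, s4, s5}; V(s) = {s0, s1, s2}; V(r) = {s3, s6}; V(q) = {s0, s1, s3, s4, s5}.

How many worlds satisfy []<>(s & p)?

1

Let φ = []<>(s & p). Evaluate φ at each world:
  s0 (successors {s0, s1, s2, s4, s5, s6}): φ is false.
  s1 (successors {s0, s1, s2, s3, s4, s5}): φ is false.
  s2 (successors {s0, s1, s2, s3, s4}): φ is true.
  s3 (successors {s1, s2, s3, s4, s5, s6}): φ is false.
  s4 (successors {s0, s1, s2, s3, s4, s5}): φ is false.
  s5 (successors {s0, s1, s3, s4, s5, s6}): φ is false.
  s6 (successors {s0, s3, s5, s6}): φ is false.
For instance, at s4:
  At s4: []<>(s & p) requires <>(s & p) at every successor {s0, s1, s2, s3, s4, s5}.
    <>(s & p) fails at s5, so []<>(s & p) is false at s4.
      At s5: <>(s & p) requires s & p at some successor in {s0, s1, s3, s4, s5, s6}.
        At s0: s & p is false.
        At s1: s & p is false.
        At s3: s & p is false.
        At s4: s & p is false.
        At s5: s & p is false.
        At s6: s & p is false.
      So <>(s & p) is false at s5.
Satisfying worlds: {s2}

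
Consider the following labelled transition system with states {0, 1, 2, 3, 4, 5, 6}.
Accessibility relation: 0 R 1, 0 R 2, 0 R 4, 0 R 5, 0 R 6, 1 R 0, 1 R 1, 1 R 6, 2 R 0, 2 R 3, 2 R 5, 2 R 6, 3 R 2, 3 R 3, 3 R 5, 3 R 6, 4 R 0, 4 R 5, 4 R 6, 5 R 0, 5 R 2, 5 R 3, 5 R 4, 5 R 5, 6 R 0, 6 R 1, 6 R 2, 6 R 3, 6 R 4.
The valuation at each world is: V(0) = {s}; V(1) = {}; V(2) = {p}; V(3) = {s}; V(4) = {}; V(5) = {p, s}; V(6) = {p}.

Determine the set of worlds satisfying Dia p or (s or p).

0, 1, 2, 3, 4, 5, 6

Let φ = Dia p or (s or p). Evaluate φ at each world:
  0 (successors {1, 2, 4, 5, 6}): φ is true.
  1 (successors {0, 1, 6}): φ is true.
  2 (successors {0, 3, 5, 6}): φ is true.
  3 (successors {2, 3, 5, 6}): φ is true.
  4 (successors {0, 5, 6}): φ is true.
  5 (successors {0, 2, 3, 4, 5}): φ is true.
  6 (successors {0, 1, 2, 3, 4}): φ is true.
For instance, at 6:
  At 6: Dia p is true, s or p is true, so Dia p or (s or p) is true.
    At 6: Dia p requires p at some successor in {0, 1, 2, 3, 4}.
      p holds at 2, so Dia p is true at 6.
Satisfying worlds: {0, 1, 2, 3, 4, 5, 6}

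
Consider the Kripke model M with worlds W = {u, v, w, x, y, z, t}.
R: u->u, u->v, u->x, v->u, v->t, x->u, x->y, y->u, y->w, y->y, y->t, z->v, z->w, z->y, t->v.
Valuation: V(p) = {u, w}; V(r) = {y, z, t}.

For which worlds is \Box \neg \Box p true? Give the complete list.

Let φ = \Box \neg \Box p. Evaluate φ at each world:
  u (successors {u, v, x}): φ is true.
  v (successors {u, t}): φ is true.
  w (successors ∅): φ is true.
  x (successors {u, y}): φ is true.
  y (successors {u, w, y, t}): φ is false.
  z (successors {v, w, y}): φ is false.
  t (successors {v}): φ is true.
For instance, at y:
  At y: \Box \neg \Box p requires \neg \Box p at every successor {u, w, y, t}.
    \neg \Box p fails at w, so \Box \neg \Box p is false at y.
      At w: \Box p is true, so \neg \Box p is false.
Satisfying worlds: {u, v, w, x, t}

u, v, w, x, t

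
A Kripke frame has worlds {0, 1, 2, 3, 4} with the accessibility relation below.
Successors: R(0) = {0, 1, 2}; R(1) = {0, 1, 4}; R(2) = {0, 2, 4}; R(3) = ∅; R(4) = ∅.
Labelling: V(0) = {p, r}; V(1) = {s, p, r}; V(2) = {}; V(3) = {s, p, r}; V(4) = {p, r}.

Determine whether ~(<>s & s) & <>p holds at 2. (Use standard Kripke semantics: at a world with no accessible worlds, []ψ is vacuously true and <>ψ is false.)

At 2: ~(<>s & s) is true, <>p is true, so ~(<>s & s) & <>p is true.
  At 2: <>s & s is false, so ~(<>s & s) is true.
    At 2: <>s is false, s is false, so <>s & s is false.
      At 2: <>s requires s at some successor in {0, 2, 4}.
        At 0: s is false.
        At 2: s is false.
        At 4: s is false.
      So <>s is false at 2.
  At 2: <>p requires p at some successor in {0, 2, 4}.
    p holds at 0, so <>p is true at 2.

Yes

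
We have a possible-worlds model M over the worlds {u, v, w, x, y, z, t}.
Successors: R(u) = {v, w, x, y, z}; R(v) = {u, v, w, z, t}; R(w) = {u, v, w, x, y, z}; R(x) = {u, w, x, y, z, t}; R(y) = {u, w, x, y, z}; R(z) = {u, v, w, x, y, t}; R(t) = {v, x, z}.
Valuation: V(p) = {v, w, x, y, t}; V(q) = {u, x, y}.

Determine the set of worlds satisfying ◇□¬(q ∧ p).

u, v, w, z, t

Let φ = ◇□¬(q ∧ p). Evaluate φ at each world:
  u (successors {v, w, x, y, z}): φ is true.
  v (successors {u, v, w, z, t}): φ is true.
  w (successors {u, v, w, x, y, z}): φ is true.
  x (successors {u, w, x, y, z, t}): φ is false.
  y (successors {u, w, x, y, z}): φ is false.
  z (successors {u, v, w, x, y, t}): φ is true.
  t (successors {v, x, z}): φ is true.
For instance, at t:
  At t: ◇□¬(q ∧ p) requires □¬(q ∧ p) at some successor in {v, x, z}.
    □¬(q ∧ p) holds at v, so ◇□¬(q ∧ p) is true at t.
      At v: □¬(q ∧ p) requires ¬(q ∧ p) at every successor {u, v, w, z, t}.
        At u: ¬(q ∧ p) is true.
        At v: ¬(q ∧ p) is true.
        At w: ¬(q ∧ p) is true.
        At z: ¬(q ∧ p) is true.
        At t: ¬(q ∧ p) is true.
      So □¬(q ∧ p) is true at v.
Satisfying worlds: {u, v, w, z, t}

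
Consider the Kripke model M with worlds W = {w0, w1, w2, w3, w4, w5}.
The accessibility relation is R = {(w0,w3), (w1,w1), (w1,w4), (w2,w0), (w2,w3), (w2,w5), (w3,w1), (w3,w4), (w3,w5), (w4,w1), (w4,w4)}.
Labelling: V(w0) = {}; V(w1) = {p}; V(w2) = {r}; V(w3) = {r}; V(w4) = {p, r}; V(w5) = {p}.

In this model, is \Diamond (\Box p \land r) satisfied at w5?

At w5: no accessible worlds, so \Diamond (\Box p \land r) is false.

No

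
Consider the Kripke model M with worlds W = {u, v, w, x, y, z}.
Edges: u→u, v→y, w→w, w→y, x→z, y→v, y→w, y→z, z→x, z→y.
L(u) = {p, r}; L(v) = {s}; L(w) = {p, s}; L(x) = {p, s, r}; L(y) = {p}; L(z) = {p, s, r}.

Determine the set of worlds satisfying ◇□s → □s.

Let φ = ◇□s → □s. Evaluate φ at each world:
  u (successors {u}): φ is true.
  v (successors {y}): φ is false.
  w (successors {w, y}): φ is false.
  x (successors {z}): φ is true.
  y (successors {v, w, z}): φ is true.
  z (successors {x, y}): φ is false.
For instance, at v:
  At v: ◇□s is true, □s is false, so ◇□s → □s is false.
    At v: ◇□s requires □s at some successor in {y}.
      □s holds at y, so ◇□s is true at v.
    At v: □s requires s at every successor {y}.
      s fails at y, so □s is false at v.
Satisfying worlds: {u, x, y}

u, x, y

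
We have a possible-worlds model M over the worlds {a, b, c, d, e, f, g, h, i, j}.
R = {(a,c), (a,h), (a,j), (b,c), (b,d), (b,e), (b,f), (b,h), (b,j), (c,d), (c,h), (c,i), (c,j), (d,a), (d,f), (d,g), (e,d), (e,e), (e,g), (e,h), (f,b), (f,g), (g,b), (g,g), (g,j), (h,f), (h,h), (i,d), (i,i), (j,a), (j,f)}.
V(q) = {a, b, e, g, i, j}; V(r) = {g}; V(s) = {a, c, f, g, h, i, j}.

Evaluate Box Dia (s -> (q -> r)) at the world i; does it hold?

At i: Box Dia (s -> (q -> r)) requires Dia (s -> (q -> r)) at every successor {d, i}.
    At d: Dia (s -> (q -> r)) requires s -> (q -> r) at some successor in {a, f, g}.
      s -> (q -> r) holds at f, so Dia (s -> (q -> r)) is true at d.
    At i: Dia (s -> (q -> r)) requires s -> (q -> r) at some successor in {d, i}.
      s -> (q -> r) holds at d, so Dia (s -> (q -> r)) is true at i.
So Box Dia (s -> (q -> r)) is true at i.

Yes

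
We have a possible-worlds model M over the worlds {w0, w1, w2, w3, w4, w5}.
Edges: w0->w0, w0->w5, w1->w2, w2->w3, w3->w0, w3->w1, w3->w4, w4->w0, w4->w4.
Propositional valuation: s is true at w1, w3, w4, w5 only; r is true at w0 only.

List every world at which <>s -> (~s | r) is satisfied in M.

w0, w1, w2, w5

Recall that <>ψ holds at a world iff ψ holds at some accessible world.
Let φ = <>s -> (~s | r). Evaluate φ at each world:
  w0 (successors {w0, w5}): φ is true.
  w1 (successors {w2}): φ is true.
  w2 (successors {w3}): φ is true.
  w3 (successors {w0, w1, w4}): φ is false.
  w4 (successors {w0, w4}): φ is false.
  w5 (successors ∅): φ is true.
For instance, at w4:
  At w4: <>s is true, ~s | r is false, so <>s -> (~s | r) is false.
    At w4: <>s requires s at some successor in {w0, w4}.
      s holds at w4, so <>s is true at w4.
Satisfying worlds: {w0, w1, w2, w5}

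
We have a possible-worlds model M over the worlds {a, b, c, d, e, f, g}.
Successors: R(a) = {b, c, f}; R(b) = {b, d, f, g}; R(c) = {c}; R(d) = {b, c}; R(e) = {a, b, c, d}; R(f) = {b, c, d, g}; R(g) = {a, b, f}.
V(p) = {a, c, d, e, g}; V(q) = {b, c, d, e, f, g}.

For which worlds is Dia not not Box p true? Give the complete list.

Let φ = Dia not not Box p. Evaluate φ at each world:
  a (successors {b, c, f}): φ is true.
  b (successors {b, d, f, g}): φ is false.
  c (successors {c}): φ is true.
  d (successors {b, c}): φ is true.
  e (successors {a, b, c, d}): φ is true.
  f (successors {b, c, d, g}): φ is true.
  g (successors {a, b, f}): φ is false.
For instance, at g:
  At g: Dia not not Box p requires not not Box p at some successor in {a, b, f}.
    At a: not not Box p is false.
    At b: not not Box p is false.
    At f: not not Box p is false.
  So Dia not not Box p is false at g.
Satisfying worlds: {a, c, d, e, f}

a, c, d, e, f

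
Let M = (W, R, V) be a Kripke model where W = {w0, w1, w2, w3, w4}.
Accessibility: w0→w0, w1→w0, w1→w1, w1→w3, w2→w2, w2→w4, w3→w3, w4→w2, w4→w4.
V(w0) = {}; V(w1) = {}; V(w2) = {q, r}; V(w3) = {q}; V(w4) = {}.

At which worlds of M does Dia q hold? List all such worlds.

w1, w2, w3, w4

Recall that Dia ψ holds at a world iff ψ holds at some accessible world.
Let φ = Dia q. Evaluate φ at each world:
  w0 (successors {w0}): φ is false.
  w1 (successors {w0, w1, w3}): φ is true.
  w2 (successors {w2, w4}): φ is true.
  w3 (successors {w3}): φ is true.
  w4 (successors {w2, w4}): φ is true.
For instance, at w0:
  At w0: Dia q requires q at some successor in {w0}.
    At w0: q is false.
  So Dia q is false at w0.
Satisfying worlds: {w1, w2, w3, w4}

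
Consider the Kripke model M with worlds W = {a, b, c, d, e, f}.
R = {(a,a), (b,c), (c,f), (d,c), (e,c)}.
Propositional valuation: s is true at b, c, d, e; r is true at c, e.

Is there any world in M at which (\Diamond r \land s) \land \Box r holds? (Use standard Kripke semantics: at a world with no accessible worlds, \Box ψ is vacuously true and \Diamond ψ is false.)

Recall that \Box ψ holds at a world iff ψ holds at every accessible world, and \Diamond ψ holds iff ψ holds at some accessible world.
Let φ = (\Diamond r \land s) \land \Box r. Evaluate φ at each world:
  a (successors {a}): φ is false.
  b (successors {c}): φ is true.
  c (successors {f}): φ is false.
  d (successors {c}): φ is true.
  e (successors {c}): φ is true.
  f (successors ∅): φ is false.
Detail at b (witness):
  At b: \Diamond r \land s is true, \Box r is true, so (\Diamond r \land s) \land \Box r is true.
    At b: \Diamond r is true, s is true, so \Diamond r \land s is true.
      At b: \Diamond r requires r at some successor in {c}.
        r holds at c, so \Diamond r is true at b.
    At b: \Box r requires r at every successor {c}.
      At c: r is true.
    So \Box r is true at b.

Yes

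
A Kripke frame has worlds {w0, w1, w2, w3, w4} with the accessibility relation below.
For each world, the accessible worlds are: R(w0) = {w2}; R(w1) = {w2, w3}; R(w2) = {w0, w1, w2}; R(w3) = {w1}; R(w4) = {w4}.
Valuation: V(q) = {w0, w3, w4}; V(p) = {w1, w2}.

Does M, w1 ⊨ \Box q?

Recall that \Box ψ holds at a world iff ψ holds at every accessible world, and \Diamond ψ holds iff ψ holds at some accessible world.
At w1: \Box q requires q at every successor {w2, w3}.
  q fails at w2, so \Box q is false at w1.

No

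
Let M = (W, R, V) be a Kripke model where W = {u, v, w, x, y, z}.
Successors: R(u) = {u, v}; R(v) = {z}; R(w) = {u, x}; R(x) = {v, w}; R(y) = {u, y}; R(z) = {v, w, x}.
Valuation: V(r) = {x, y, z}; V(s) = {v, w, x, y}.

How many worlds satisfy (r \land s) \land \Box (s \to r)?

1

Let φ = (r \land s) \land \Box (s \to r). Evaluate φ at each world:
  u (successors {u, v}): φ is false.
  v (successors {z}): φ is false.
  w (successors {u, x}): φ is false.
  x (successors {v, w}): φ is false.
  y (successors {u, y}): φ is true.
  z (successors {v, w, x}): φ is false.
For instance, at y:
  At y: r \land s is true, \Box (s \to r) is true, so (r \land s) \land \Box (s \to r) is true.
    At y: \Box (s \to r) requires s \to r at every successor {u, y}.
      At u: s \to r is true.
      At y: s \to r is true.
    So \Box (s \to r) is true at y.
Satisfying worlds: {y}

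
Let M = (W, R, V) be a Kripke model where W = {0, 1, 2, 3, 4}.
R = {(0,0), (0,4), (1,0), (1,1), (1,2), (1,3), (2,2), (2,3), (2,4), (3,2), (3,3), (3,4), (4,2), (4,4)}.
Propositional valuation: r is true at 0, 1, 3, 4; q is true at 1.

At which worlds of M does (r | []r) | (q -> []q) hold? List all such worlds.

Recall that []ψ holds at a world iff ψ holds at every accessible world, and <>ψ holds iff ψ holds at some accessible world.
Let φ = (r | []r) | (q -> []q). Evaluate φ at each world:
  0 (successors {0, 4}): φ is true.
  1 (successors {0, 1, 2, 3}): φ is true.
  2 (successors {2, 3, 4}): φ is true.
  3 (successors {2, 3, 4}): φ is true.
  4 (successors {2, 4}): φ is true.
For instance, at 0:
  At 0: r | []r is true, q -> []q is true, so (r | []r) | (q -> []q) is true.
    At 0: r is true, []r is true, so r | []r is true.
      At 0: []r requires r at every successor {0, 4}.
        At 0: r is true.
        At 4: r is true.
      So []r is true at 0.
    At 0: q is false, []q is false, so q -> []q is true.
      At 0: []q requires q at every successor {0, 4}.
        q fails at 0, so []q is false at 0.
Satisfying worlds: {0, 1, 2, 3, 4}

0, 1, 2, 3, 4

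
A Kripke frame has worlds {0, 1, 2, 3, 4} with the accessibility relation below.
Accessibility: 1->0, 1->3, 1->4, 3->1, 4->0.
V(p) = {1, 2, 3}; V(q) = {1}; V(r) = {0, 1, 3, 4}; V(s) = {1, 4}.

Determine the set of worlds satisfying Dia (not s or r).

1, 3, 4

Recall that Dia ψ holds at a world iff ψ holds at some accessible world.
Let φ = Dia (not s or r). Evaluate φ at each world:
  0 (successors ∅): φ is false.
  1 (successors {0, 3, 4}): φ is true.
  2 (successors ∅): φ is false.
  3 (successors {1}): φ is true.
  4 (successors {0}): φ is true.
For instance, at 4:
  At 4: Dia (not s or r) requires not s or r at some successor in {0}.
    not s or r holds at 0, so Dia (not s or r) is true at 4.
Satisfying worlds: {1, 3, 4}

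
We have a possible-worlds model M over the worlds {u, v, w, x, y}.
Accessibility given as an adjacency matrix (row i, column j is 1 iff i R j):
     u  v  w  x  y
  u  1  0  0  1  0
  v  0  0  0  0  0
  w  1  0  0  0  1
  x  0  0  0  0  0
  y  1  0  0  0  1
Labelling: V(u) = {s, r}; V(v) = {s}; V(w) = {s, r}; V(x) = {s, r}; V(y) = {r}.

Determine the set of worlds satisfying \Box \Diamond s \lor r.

Let φ = \Box \Diamond s \lor r. Evaluate φ at each world:
  u (successors {u, x}): φ is true.
  v (successors ∅): φ is true.
  w (successors {u, y}): φ is true.
  x (successors ∅): φ is true.
  y (successors {u, y}): φ is true.
For instance, at u:
  At u: \Box \Diamond s is false, r is true, so \Box \Diamond s \lor r is true.
    At u: \Box \Diamond s requires \Diamond s at every successor {u, x}.
      \Diamond s fails at x, so \Box \Diamond s is false at u.
Satisfying worlds: {u, v, w, x, y}

u, v, w, x, y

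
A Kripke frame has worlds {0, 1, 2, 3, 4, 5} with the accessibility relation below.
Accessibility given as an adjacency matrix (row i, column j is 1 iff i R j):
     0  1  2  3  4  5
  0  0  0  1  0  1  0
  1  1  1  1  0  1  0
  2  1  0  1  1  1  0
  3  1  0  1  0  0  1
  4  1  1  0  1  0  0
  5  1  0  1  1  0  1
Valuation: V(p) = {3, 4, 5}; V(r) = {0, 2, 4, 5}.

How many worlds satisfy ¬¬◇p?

6

Let φ = ¬¬◇p. Evaluate φ at each world:
  0 (successors {2, 4}): φ is true.
  1 (successors {0, 1, 2, 4}): φ is true.
  2 (successors {0, 2, 3, 4}): φ is true.
  3 (successors {0, 2, 5}): φ is true.
  4 (successors {0, 1, 3}): φ is true.
  5 (successors {0, 2, 3, 5}): φ is true.
For instance, at 4:
  At 4: ¬◇p is false, so ¬¬◇p is true.
    At 4: ◇p is true, so ¬◇p is false.
      At 4: ◇p requires p at some successor in {0, 1, 3}.
        p holds at 3, so ◇p is true at 4.
Satisfying worlds: {0, 1, 2, 3, 4, 5}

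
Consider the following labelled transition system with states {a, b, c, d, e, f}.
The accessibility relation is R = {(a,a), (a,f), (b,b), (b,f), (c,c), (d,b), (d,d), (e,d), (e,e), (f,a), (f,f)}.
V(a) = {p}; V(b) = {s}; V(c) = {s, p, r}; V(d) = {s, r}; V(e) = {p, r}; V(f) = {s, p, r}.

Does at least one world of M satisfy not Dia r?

No

Let φ = not Dia r. Evaluate φ at each world:
  a (successors {a, f}): φ is false.
  b (successors {b, f}): φ is false.
  c (successors {c}): φ is false.
  d (successors {b, d}): φ is false.
  e (successors {d, e}): φ is false.
  f (successors {a, f}): φ is false.
For instance, at c:
  At c: Dia r is true, so not Dia r is false.
    At c: Dia r requires r at some successor in {c}.
      r holds at c, so Dia r is true at c.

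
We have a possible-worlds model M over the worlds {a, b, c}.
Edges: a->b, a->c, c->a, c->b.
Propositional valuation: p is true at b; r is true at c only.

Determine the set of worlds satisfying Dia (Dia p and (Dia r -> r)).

a

Recall that Dia ψ holds at a world iff ψ holds at some accessible world.
Let φ = Dia (Dia p and (Dia r -> r)). Evaluate φ at each world:
  a (successors {b, c}): φ is true.
  b (successors ∅): φ is false.
  c (successors {a, b}): φ is false.
For instance, at c:
  At c: Dia (Dia p and (Dia r -> r)) requires Dia p and (Dia r -> r) at some successor in {a, b}.
    At a: Dia p and (Dia r -> r) is false.
    At b: Dia p and (Dia r -> r) is false.
  So Dia (Dia p and (Dia r -> r)) is false at c.
Satisfying worlds: {a}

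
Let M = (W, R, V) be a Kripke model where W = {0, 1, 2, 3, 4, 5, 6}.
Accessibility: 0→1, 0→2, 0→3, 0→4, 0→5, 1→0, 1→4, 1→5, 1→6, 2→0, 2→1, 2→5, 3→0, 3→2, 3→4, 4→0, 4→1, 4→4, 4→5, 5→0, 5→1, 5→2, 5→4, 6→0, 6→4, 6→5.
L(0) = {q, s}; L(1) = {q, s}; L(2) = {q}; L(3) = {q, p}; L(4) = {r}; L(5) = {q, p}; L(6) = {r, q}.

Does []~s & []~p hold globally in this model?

Let φ = []~s & []~p. Evaluate φ at each world:
  0 (successors {1, 2, 3, 4, 5}): φ is false.
  1 (successors {0, 4, 5, 6}): φ is false.
  2 (successors {0, 1, 5}): φ is false.
  3 (successors {0, 2, 4}): φ is false.
  4 (successors {0, 1, 4, 5}): φ is false.
  5 (successors {0, 1, 2, 4}): φ is false.
  6 (successors {0, 4, 5}): φ is false.
Detail at 0 (counterexample):
  At 0: []~s is false, []~p is false, so []~s & []~p is false.
    At 0: []~s requires ~s at every successor {1, 2, 3, 4, 5}.
      ~s fails at 1, so []~s is false at 0.
    At 0: []~p requires ~p at every successor {1, 2, 3, 4, 5}.
      ~p fails at 3, so []~p is false at 0.

No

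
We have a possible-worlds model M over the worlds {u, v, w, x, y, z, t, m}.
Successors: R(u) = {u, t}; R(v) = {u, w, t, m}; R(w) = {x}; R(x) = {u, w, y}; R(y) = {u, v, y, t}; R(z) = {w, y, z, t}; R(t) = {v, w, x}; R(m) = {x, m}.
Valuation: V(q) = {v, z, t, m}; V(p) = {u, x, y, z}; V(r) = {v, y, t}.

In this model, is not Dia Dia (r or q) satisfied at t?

No

At t: Dia Dia (r or q) is true, so not Dia Dia (r or q) is false.
  At t: Dia Dia (r or q) requires Dia (r or q) at some successor in {v, w, x}.
    Dia (r or q) holds at v, so Dia Dia (r or q) is true at t.
      At v: Dia (r or q) requires r or q at some successor in {u, w, t, m}.
        r or q holds at t, so Dia (r or q) is true at v.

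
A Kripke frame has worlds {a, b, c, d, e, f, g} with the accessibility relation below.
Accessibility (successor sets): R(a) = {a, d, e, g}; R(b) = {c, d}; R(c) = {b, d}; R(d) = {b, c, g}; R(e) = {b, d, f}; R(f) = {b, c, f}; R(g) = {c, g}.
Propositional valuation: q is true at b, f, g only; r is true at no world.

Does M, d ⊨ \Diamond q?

Recall that \Diamond ψ holds at a world iff ψ holds at some accessible world.
At d: \Diamond q requires q at some successor in {b, c, g}.
  q holds at b, so \Diamond q is true at d.

Yes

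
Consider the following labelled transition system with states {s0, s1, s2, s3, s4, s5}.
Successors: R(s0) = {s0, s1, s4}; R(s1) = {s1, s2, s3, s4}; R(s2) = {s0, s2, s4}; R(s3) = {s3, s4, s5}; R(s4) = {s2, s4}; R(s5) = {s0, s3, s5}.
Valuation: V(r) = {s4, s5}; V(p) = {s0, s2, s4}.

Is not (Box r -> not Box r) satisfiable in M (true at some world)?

No

Recall that Box ψ holds at a world iff ψ holds at every accessible world, and Dia ψ holds iff ψ holds at some accessible world.
Let φ = not (Box r -> not Box r). Evaluate φ at each world:
  s0 (successors {s0, s1, s4}): φ is false.
  s1 (successors {s1, s2, s3, s4}): φ is false.
  s2 (successors {s0, s2, s4}): φ is false.
  s3 (successors {s3, s4, s5}): φ is false.
  s4 (successors {s2, s4}): φ is false.
  s5 (successors {s0, s3, s5}): φ is false.
For instance, at s2:
  At s2: Box r -> not Box r is true, so not (Box r -> not Box r) is false.
    At s2: Box r is false, not Box r is true, so Box r -> not Box r is true.
      At s2: Box r requires r at every successor {s0, s2, s4}.
        r fails at s0, so Box r is false at s2.
      At s2: Box r is false, so not Box r is true.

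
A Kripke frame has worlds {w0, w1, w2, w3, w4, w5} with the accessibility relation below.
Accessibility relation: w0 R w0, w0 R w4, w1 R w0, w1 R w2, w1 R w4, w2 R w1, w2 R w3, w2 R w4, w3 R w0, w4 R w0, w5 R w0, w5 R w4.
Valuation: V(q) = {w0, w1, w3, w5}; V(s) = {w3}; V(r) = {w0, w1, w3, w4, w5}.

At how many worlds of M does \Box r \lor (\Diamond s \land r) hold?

5

Recall that \Box ψ holds at a world iff ψ holds at every accessible world, and \Diamond ψ holds iff ψ holds at some accessible world.
Let φ = \Box r \lor (\Diamond s \land r). Evaluate φ at each world:
  w0 (successors {w0, w4}): φ is true.
  w1 (successors {w0, w2, w4}): φ is false.
  w2 (successors {w1, w3, w4}): φ is true.
  w3 (successors {w0}): φ is true.
  w4 (successors {w0}): φ is true.
  w5 (successors {w0, w4}): φ is true.
For instance, at w1:
  At w1: \Box r is false, \Diamond s \land r is false, so \Box r \lor (\Diamond s \land r) is false.
    At w1: \Box r requires r at every successor {w0, w2, w4}.
      r fails at w2, so \Box r is false at w1.
    At w1: \Diamond s is false, r is true, so \Diamond s \land r is false.
      At w1: \Diamond s requires s at some successor in {w0, w2, w4}.
        At w0: s is false.
        At w2: s is false.
        At w4: s is false.
      So \Diamond s is false at w1.
Satisfying worlds: {w0, w2, w3, w4, w5}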